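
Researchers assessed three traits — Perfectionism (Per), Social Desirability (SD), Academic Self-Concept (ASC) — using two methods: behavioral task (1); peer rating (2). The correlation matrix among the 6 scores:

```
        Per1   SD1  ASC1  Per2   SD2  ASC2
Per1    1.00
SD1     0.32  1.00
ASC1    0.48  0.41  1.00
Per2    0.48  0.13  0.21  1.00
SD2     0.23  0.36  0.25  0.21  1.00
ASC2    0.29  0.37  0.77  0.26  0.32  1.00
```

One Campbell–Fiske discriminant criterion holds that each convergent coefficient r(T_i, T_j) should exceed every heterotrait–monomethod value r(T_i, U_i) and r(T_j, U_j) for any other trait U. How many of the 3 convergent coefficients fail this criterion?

2

Each convergent coefficient versus the relevant comparison correlations:
Per (methods 1·2): 0.48 vs {0.32, 0.21, 0.48, 0.26} → fail.
SD (methods 1·2): 0.36 vs {0.32, 0.21, 0.41, 0.32} → fail.
ASC (methods 1·2): 0.77 vs {0.48, 0.26, 0.41, 0.32} → pass.
2 of 3 fail.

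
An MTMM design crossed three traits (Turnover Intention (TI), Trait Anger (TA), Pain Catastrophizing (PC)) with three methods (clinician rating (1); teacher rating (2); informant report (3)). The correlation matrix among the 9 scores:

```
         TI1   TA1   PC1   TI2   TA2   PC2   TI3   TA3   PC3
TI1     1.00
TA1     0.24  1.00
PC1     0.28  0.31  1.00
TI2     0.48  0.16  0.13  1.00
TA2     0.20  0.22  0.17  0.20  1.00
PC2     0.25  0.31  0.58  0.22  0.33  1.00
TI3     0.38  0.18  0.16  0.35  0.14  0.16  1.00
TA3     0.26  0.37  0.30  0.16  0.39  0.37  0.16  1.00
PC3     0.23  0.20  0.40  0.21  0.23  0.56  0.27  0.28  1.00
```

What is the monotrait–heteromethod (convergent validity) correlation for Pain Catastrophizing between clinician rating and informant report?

Same trait (PC), different methods: r(PC1, PC3) = 0.40.

0.40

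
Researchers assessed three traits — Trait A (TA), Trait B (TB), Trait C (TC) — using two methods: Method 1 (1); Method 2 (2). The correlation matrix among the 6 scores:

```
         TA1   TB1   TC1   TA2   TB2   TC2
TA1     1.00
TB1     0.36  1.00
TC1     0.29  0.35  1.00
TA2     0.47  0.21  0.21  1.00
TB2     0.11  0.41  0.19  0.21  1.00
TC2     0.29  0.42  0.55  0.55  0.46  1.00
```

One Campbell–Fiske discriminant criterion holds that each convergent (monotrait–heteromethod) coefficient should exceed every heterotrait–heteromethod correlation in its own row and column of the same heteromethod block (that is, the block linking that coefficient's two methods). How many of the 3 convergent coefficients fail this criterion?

1

Each convergent coefficient versus the relevant comparison correlations:
TA (methods 1·2): 0.47 vs {0.11, 0.21, 0.29, 0.21} → pass.
TB (methods 1·2): 0.41 vs {0.21, 0.11, 0.42, 0.19} → fail.
TC (methods 1·2): 0.55 vs {0.21, 0.29, 0.19, 0.42} → pass.
1 of 3 fail.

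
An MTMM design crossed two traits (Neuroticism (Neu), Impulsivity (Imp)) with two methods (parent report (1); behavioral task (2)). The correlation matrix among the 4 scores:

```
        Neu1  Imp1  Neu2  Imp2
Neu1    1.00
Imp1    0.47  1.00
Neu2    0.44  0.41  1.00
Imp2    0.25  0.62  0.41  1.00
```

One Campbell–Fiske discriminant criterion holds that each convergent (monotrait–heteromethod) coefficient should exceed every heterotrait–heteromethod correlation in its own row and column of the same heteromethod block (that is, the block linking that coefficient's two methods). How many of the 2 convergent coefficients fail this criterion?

Convergent coefficients and their comparison sets:
Neu (methods 1·2): 0.44 vs {0.25, 0.41} → pass.
Imp (methods 1·2): 0.62 vs {0.41, 0.25} → pass.
0 of 2 fail.

0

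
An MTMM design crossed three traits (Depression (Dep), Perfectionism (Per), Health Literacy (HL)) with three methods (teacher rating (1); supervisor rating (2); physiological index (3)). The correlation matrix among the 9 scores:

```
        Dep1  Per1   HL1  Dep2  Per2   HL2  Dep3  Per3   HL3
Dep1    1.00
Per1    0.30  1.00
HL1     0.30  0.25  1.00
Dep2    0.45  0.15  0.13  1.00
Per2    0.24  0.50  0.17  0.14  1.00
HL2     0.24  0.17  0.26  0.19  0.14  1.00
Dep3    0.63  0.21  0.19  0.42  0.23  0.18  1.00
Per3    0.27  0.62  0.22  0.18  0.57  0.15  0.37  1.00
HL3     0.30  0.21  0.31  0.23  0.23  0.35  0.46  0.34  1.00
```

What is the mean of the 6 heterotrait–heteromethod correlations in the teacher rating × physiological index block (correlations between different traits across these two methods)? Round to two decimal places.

0.23

HTHM values (method 1 × method 3): 0.27, 0.30, 0.21, 0.21, 0.19, 0.22; mean = 1.40/6 = 0.23.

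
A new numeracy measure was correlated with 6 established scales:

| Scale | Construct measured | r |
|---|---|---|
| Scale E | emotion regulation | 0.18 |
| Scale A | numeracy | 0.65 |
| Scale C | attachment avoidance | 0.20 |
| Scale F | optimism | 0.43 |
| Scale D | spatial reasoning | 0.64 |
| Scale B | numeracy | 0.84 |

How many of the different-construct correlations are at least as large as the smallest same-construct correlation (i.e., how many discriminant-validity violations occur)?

0

Convergent (same construct = numeracy): Scale A, Scale B.
Smallest convergent = 0.65. Discriminant values: 0.18, 0.20, 0.43, 0.64; count ≥ 0.65 → 0.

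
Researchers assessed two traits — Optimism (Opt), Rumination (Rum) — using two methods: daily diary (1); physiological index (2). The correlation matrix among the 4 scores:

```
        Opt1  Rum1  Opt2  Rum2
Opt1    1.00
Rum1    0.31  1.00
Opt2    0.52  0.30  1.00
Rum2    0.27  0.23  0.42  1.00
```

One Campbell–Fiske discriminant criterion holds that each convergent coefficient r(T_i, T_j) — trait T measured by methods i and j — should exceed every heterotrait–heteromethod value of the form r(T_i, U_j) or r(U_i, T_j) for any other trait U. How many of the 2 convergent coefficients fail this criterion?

Checking each validity diagonal entry against its comparison values:
Opt (methods 1·2): 0.52 vs {0.27, 0.30} → pass.
Rum (methods 1·2): 0.23 vs {0.30, 0.27} → fail.
1 of 2 fail.

1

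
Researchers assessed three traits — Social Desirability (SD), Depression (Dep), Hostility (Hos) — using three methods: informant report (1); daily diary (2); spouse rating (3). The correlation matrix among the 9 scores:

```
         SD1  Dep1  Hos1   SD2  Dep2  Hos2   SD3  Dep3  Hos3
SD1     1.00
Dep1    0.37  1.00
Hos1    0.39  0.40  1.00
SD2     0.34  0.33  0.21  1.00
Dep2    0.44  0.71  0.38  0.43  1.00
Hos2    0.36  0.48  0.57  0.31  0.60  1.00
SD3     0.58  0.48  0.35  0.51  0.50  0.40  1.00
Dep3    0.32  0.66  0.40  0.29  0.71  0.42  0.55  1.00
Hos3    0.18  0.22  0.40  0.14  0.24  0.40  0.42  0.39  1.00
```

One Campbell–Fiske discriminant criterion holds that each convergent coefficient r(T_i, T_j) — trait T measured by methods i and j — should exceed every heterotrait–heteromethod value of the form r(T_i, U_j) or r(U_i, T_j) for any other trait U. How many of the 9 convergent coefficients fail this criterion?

Convergent coefficients and their comparison sets:
SD (methods 1·2): 0.34 vs {0.44, 0.33, 0.36, 0.21} → fail.
SD (methods 1·3): 0.58 vs {0.32, 0.48, 0.18, 0.35} → pass.
SD (methods 2·3): 0.51 vs {0.29, 0.50, 0.14, 0.40} → pass.
Dep (methods 1·2): 0.71 vs {0.33, 0.44, 0.48, 0.38} → pass.
Dep (methods 1·3): 0.66 vs {0.48, 0.32, 0.22, 0.40} → pass.
Dep (methods 2·3): 0.71 vs {0.50, 0.29, 0.24, 0.42} → pass.
Hos (methods 1·2): 0.57 vs {0.21, 0.36, 0.38, 0.48} → pass.
Hos (methods 1·3): 0.40 vs {0.35, 0.18, 0.40, 0.22} → fail.
Hos (methods 2·3): 0.40 vs {0.40, 0.14, 0.42, 0.24} → fail.
3 of 9 fail.

3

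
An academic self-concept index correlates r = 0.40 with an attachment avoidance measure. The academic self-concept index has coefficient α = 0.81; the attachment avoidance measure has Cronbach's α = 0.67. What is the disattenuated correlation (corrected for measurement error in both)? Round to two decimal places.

r_true = r_obs / √(r_xx · r_yy) = 0.40 / √(0.81 × 0.67) = 0.40 / √0.5427 = 0.40 / 0.7367 ≈ 0.54.

0.54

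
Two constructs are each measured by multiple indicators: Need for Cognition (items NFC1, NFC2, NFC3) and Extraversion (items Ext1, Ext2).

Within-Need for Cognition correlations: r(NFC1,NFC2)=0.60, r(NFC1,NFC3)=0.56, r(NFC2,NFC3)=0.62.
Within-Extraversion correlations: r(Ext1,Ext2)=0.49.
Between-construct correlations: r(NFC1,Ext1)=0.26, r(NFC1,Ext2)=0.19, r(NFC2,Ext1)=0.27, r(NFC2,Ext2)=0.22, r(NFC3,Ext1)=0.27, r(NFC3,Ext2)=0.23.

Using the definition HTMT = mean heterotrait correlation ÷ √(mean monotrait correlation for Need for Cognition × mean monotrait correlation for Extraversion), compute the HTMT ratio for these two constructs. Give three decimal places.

0.445

Between-construct mean = 1.44/6 = 0.2400.
Mean within-NFC = 1.78/3 = 0.5933; mean within-Ext = 0.49/1 = 0.4900.
Geometric mean = √(0.5933 × 0.4900) = 0.5392.
HTMT = 0.2400 / 0.5392 = 0.445.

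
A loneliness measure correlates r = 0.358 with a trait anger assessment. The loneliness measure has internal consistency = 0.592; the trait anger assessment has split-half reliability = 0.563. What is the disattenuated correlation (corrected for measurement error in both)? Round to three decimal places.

r_true = r_obs / √(r_xx · r_yy) = 0.358 / √(0.592 × 0.563) = 0.358 / √0.333296 = 0.358 / 0.5773 ≈ 0.620.

0.620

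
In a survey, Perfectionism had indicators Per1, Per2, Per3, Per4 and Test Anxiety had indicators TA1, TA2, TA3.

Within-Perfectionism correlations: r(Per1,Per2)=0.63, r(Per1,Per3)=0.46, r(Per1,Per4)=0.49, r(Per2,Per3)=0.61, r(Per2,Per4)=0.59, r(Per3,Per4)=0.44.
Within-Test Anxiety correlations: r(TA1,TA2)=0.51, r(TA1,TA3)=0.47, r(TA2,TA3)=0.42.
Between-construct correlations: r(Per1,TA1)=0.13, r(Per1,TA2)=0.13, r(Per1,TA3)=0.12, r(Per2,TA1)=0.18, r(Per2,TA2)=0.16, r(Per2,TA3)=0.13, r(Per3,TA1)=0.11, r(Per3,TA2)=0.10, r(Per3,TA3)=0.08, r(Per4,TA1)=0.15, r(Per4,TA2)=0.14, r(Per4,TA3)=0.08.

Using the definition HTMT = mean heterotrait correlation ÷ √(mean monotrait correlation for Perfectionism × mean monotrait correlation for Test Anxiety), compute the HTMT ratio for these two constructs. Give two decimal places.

0.25

Between-construct mean = 1.51/12 = 0.1258.
Mean within-Per = 3.22/6 = 0.5367; mean within-TA = 1.40/3 = 0.4667.
Geometric mean = √(0.5367 × 0.4667) = 0.5005.
HTMT = 0.1258 / 0.5005 = 0.25.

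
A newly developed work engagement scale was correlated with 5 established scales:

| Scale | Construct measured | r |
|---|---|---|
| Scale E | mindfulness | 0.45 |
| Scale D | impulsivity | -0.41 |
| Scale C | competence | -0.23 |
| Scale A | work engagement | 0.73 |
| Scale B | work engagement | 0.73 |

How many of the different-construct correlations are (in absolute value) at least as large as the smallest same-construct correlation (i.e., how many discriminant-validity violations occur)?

Convergent (same construct = work engagement): Scale A, Scale B.
Smallest convergent = 0.73. Discriminant |r|: 0.45, 0.41, 0.23; count ≥ 0.73 → 0.

0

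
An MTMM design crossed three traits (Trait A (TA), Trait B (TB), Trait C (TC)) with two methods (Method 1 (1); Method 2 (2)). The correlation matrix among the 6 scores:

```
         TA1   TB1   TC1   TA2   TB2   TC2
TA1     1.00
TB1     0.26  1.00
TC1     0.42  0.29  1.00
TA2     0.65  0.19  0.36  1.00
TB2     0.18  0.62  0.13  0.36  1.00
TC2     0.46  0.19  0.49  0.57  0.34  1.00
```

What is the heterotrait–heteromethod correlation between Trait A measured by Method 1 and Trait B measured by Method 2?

Different traits and methods: r(TA1, TB2) = 0.18.

0.18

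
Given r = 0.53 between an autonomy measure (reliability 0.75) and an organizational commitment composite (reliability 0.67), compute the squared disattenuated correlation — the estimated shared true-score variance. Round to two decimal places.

0.56

Disattenuated r = 0.53 / √(0.75 × 0.67) = 0.53 / 0.7089 = 0.7476.
Shared true-score variance = 0.7476² = 0.5589 ≈ 0.56.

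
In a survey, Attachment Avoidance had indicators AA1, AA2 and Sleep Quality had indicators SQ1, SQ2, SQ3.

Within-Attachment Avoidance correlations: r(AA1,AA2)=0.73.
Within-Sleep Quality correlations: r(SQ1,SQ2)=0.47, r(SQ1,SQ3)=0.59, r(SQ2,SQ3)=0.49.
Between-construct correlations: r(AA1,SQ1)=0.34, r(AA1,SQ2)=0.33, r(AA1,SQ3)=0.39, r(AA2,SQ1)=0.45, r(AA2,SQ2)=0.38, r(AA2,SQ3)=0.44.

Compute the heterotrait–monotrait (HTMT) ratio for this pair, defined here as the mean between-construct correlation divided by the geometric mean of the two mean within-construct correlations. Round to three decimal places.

0.632

Between-construct mean = 2.33/6 = 0.3883.
Mean within-AA = 0.73/1 = 0.7300; mean within-SQ = 1.55/3 = 0.5167.
Geometric mean = √(0.7300 × 0.5167) = 0.6142.
HTMT = 0.3883 / 0.6142 = 0.632.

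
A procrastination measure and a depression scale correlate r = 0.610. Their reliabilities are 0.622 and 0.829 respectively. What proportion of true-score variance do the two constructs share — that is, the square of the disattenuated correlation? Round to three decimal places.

0.722

Disattenuated r = 0.610 / √(0.622 × 0.829) = 0.610 / 0.7181 = 0.8495.
Shared true-score variance = 0.8495² = 0.7217 ≈ 0.722.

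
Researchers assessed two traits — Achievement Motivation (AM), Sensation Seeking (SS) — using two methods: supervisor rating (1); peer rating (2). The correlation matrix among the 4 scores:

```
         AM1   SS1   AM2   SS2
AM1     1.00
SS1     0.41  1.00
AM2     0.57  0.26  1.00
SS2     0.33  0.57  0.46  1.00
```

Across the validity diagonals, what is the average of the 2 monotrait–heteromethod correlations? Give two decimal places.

0.57

Convergent values: 0.57, 0.57; mean = 1.14/2 = 0.57.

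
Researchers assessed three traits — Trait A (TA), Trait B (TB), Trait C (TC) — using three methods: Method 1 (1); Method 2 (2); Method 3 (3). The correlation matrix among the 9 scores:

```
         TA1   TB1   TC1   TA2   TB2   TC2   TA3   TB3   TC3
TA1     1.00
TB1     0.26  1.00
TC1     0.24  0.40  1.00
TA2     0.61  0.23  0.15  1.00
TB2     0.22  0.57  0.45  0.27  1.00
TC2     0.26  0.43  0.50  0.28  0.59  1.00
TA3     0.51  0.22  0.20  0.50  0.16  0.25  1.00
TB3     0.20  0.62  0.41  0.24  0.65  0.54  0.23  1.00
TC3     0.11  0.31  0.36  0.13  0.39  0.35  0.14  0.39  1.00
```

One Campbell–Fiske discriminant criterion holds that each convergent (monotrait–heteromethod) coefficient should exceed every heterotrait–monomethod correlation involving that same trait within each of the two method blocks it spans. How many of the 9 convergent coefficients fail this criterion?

Checking each validity diagonal entry against its comparison values:
TA (methods 1·2): 0.61 vs {0.26, 0.27, 0.24, 0.28} → pass.
TA (methods 1·3): 0.51 vs {0.26, 0.23, 0.24, 0.14} → pass.
TA (methods 2·3): 0.50 vs {0.27, 0.23, 0.28, 0.14} → pass.
TB (methods 1·2): 0.57 vs {0.26, 0.27, 0.40, 0.59} → fail.
TB (methods 1·3): 0.62 vs {0.26, 0.23, 0.40, 0.39} → pass.
TB (methods 2·3): 0.65 vs {0.27, 0.23, 0.59, 0.39} → pass.
TC (methods 1·2): 0.50 vs {0.24, 0.28, 0.40, 0.59} → fail.
TC (methods 1·3): 0.36 vs {0.24, 0.14, 0.40, 0.39} → fail.
TC (methods 2·3): 0.35 vs {0.28, 0.14, 0.59, 0.39} → fail.
4 of 9 fail.

4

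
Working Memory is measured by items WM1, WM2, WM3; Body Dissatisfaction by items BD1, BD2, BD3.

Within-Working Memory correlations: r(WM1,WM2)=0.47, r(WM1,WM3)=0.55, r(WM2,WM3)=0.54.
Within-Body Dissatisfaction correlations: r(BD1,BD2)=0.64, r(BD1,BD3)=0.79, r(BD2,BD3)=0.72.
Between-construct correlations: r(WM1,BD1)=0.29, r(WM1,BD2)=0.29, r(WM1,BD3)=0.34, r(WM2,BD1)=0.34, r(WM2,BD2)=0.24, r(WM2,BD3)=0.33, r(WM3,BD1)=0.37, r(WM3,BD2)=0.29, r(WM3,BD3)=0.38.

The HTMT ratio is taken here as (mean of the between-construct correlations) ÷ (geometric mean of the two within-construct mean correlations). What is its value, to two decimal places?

0.52

Mean between = 2.87/9 = 0.3189.
Mean within-WM = 1.56/3 = 0.5200; mean within-BD = 2.15/3 = 0.7167.
Geometric mean = √(0.5200 × 0.7167) = 0.6105.
HTMT = 0.3189 / 0.6105 = 0.52.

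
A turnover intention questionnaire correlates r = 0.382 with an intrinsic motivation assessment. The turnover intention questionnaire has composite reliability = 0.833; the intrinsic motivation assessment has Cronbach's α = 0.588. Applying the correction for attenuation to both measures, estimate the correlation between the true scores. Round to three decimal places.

0.546

r_true = r_obs / √(r_xx · r_yy) = 0.382 / √(0.833 × 0.588) = 0.382 / √0.489804 = 0.382 / 0.6999 ≈ 0.546.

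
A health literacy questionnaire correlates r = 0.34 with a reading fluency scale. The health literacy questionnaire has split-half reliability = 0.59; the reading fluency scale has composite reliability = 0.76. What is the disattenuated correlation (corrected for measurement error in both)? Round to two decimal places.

r_true = r_obs / √(r_xx · r_yy) = 0.34 / √(0.59 × 0.76) = 0.34 / √0.4484 = 0.34 / 0.6696 ≈ 0.51.

0.51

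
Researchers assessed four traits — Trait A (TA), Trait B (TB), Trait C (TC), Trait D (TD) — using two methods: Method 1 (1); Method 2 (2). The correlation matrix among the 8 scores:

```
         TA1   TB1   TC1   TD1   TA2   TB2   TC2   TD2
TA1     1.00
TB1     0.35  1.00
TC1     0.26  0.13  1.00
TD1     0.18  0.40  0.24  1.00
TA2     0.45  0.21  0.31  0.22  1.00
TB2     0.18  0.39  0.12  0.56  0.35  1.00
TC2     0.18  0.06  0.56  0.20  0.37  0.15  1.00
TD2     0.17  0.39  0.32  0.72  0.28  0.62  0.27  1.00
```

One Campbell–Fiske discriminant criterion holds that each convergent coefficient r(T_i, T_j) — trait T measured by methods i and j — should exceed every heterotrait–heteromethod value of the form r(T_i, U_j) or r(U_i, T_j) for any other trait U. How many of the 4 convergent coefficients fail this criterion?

Checking each validity diagonal entry against its comparison values:
TA (methods 1·2): 0.45 vs {0.18, 0.21, 0.18, 0.31, 0.17, 0.22} → pass.
TB (methods 1·2): 0.39 vs {0.21, 0.18, 0.06, 0.12, 0.39, 0.56} → fail.
TC (methods 1·2): 0.56 vs {0.31, 0.18, 0.12, 0.06, 0.32, 0.20} → pass.
TD (methods 1·2): 0.72 vs {0.22, 0.17, 0.56, 0.39, 0.20, 0.32} → pass.
1 of 4 fail.

1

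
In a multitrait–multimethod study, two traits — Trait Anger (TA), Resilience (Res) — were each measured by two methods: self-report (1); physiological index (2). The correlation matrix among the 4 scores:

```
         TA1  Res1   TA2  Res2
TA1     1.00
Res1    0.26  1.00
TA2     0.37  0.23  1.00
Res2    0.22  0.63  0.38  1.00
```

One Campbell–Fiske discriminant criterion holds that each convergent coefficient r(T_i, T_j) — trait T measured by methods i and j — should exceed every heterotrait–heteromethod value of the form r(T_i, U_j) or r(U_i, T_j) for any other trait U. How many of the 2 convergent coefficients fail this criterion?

0

Checking each validity diagonal entry against its comparison values:
TA (methods 1·2): 0.37 vs {0.22, 0.23} → pass.
Res (methods 1·2): 0.63 vs {0.23, 0.22} → pass.
0 of 2 fail.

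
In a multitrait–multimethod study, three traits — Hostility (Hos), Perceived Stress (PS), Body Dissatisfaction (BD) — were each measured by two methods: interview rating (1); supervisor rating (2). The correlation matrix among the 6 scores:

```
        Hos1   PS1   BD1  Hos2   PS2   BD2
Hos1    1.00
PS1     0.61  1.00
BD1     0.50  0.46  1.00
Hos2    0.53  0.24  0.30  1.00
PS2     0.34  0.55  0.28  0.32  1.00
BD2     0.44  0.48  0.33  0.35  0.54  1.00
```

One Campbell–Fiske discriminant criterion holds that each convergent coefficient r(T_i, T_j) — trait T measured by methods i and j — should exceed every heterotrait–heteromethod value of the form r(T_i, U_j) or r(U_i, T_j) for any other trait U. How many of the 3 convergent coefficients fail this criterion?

Each convergent coefficient versus the relevant comparison correlations:
Hos (methods 1·2): 0.53 vs {0.34, 0.24, 0.44, 0.30} → pass.
PS (methods 1·2): 0.55 vs {0.24, 0.34, 0.48, 0.28} → pass.
BD (methods 1·2): 0.33 vs {0.30, 0.44, 0.28, 0.48} → fail.
1 of 3 fail.

1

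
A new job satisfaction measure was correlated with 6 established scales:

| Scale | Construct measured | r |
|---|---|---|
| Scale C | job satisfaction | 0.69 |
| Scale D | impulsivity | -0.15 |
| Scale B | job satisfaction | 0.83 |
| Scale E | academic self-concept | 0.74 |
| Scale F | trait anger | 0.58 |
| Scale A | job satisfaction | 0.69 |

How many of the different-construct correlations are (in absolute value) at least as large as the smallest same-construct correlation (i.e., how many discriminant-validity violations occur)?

1

Convergent (same construct = job satisfaction): Scale C, Scale B, Scale A.
Smallest convergent = 0.69. Discriminant |r|: 0.15, 0.74, 0.58; count ≥ 0.69 → 1.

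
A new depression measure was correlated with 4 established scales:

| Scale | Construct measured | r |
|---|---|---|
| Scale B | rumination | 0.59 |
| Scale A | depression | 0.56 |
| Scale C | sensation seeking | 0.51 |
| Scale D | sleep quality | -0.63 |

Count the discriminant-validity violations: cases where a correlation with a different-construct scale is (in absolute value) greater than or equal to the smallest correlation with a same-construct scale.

Convergent (same construct = depression): Scale A.
Smallest convergent = 0.56. Discriminant |r|: 0.59, 0.51, 0.63; count ≥ 0.56 → 2.

2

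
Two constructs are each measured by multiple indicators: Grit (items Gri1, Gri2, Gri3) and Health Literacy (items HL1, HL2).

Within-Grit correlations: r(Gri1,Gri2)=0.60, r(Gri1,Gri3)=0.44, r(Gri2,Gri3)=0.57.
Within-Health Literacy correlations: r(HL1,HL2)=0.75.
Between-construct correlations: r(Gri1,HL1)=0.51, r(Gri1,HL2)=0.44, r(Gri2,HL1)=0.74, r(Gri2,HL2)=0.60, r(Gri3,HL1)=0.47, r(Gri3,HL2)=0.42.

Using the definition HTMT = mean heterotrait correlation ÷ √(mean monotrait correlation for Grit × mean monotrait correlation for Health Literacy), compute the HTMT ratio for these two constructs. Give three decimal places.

0.835

Mean between = 3.18/6 = 0.5300.
Mean within-Gri = 1.61/3 = 0.5367; mean within-HL = 0.75/1 = 0.7500.
Geometric mean = √(0.5367 × 0.7500) = 0.6344.
HTMT = 0.5300 / 0.6344 = 0.835.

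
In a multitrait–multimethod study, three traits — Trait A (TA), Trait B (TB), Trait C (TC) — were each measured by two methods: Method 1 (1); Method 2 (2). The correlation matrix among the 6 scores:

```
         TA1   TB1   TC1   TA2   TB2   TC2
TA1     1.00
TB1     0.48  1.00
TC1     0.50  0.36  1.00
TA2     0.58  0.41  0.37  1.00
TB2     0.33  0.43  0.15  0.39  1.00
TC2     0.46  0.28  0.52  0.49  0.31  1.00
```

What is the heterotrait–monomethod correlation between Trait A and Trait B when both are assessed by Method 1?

Different traits, same method: r(TA1, TB1) = 0.48.

0.48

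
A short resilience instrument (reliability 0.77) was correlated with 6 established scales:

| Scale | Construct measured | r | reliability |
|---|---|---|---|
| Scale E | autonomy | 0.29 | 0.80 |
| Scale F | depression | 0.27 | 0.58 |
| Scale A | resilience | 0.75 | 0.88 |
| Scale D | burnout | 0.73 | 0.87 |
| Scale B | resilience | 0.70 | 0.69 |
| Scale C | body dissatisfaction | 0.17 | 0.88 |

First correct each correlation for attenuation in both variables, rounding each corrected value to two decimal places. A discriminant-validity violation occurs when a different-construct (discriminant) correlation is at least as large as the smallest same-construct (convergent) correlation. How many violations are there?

Disattenuated r (r / √(r_scale · r_new)):
  Scale E (disc): 0.29 / √(0.80·0.77) = 0.37
  Scale F (disc): 0.27 / √(0.58·0.77) = 0.40
  Scale A (conv): 0.75 / √(0.88·0.77) = 0.91
  Scale D (disc): 0.73 / √(0.87·0.77) = 0.89
  Scale B (conv): 0.70 / √(0.69·0.77) = 0.96
  Scale C (disc): 0.17 / √(0.88·0.77) = 0.21
Smallest convergent = 0.91. Discriminant values: 0.37, 0.40, 0.89, 0.21; count ≥ 0.91 → 0.

0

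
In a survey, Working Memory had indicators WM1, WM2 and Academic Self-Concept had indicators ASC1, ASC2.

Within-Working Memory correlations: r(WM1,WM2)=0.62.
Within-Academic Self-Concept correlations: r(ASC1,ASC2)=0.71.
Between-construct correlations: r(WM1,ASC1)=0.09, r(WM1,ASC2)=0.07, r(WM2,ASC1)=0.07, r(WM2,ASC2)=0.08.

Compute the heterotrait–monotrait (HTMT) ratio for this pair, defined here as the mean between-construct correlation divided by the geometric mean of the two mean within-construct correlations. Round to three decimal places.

Mean between = 0.31/4 = 0.0775.
Mean within-WM = 0.62/1 = 0.6200; mean within-ASC = 0.71/1 = 0.7100.
Geometric mean = √(0.6200 × 0.7100) = 0.6635.
HTMT = 0.0775 / 0.6635 = 0.117.

0.117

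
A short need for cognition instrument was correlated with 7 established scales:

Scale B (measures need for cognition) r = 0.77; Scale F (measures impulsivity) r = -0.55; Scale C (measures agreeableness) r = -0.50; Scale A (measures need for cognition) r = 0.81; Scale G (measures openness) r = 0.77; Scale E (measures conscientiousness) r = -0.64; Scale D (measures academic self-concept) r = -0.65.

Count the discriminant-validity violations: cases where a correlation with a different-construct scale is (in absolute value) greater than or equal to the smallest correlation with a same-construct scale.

1

Convergent (same construct = need for cognition): Scale B, Scale A.
Smallest convergent = 0.77. Discriminant |r|: 0.55, 0.50, 0.77, 0.64, 0.65; count ≥ 0.77 → 1.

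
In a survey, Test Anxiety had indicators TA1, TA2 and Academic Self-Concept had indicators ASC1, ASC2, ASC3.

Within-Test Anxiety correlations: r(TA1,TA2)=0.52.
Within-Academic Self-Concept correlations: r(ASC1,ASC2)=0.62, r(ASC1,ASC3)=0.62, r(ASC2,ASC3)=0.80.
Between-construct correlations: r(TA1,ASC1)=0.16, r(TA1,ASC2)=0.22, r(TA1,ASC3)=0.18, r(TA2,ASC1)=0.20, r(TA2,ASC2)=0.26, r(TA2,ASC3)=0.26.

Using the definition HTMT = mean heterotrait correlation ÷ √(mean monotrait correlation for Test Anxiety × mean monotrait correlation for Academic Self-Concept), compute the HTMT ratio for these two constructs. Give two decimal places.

Mean between = 1.28/6 = 0.2133.
Mean within-TA = 0.52/1 = 0.5200; mean within-ASC = 2.04/3 = 0.6800.
Geometric mean = √(0.5200 × 0.6800) = 0.5946.
HTMT = 0.2133 / 0.5946 = 0.36.

0.36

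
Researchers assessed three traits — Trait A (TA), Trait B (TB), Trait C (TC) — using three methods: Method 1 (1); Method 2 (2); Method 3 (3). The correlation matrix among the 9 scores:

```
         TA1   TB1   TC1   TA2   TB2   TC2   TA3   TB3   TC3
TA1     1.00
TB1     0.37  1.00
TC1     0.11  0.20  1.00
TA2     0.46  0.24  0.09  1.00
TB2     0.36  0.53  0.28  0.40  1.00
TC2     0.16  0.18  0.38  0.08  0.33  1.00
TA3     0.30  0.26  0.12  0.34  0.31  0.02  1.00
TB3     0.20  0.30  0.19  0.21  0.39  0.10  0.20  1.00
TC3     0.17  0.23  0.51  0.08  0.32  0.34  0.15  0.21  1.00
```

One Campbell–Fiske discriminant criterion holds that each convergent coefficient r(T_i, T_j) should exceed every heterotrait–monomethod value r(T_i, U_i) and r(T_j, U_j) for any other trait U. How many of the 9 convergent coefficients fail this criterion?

4

Convergent coefficients and their comparison sets:
TA (methods 1·2): 0.46 vs {0.37, 0.40, 0.11, 0.08} → pass.
TA (methods 1·3): 0.30 vs {0.37, 0.20, 0.11, 0.15} → fail.
TA (methods 2·3): 0.34 vs {0.40, 0.20, 0.08, 0.15} → fail.
TB (methods 1·2): 0.53 vs {0.37, 0.40, 0.20, 0.33} → pass.
TB (methods 1·3): 0.30 vs {0.37, 0.20, 0.20, 0.21} → fail.
TB (methods 2·3): 0.39 vs {0.40, 0.20, 0.33, 0.21} → fail.
TC (methods 1·2): 0.38 vs {0.11, 0.08, 0.20, 0.33} → pass.
TC (methods 1·3): 0.51 vs {0.11, 0.15, 0.20, 0.21} → pass.
TC (methods 2·3): 0.34 vs {0.08, 0.15, 0.33, 0.21} → pass.
4 of 9 fail.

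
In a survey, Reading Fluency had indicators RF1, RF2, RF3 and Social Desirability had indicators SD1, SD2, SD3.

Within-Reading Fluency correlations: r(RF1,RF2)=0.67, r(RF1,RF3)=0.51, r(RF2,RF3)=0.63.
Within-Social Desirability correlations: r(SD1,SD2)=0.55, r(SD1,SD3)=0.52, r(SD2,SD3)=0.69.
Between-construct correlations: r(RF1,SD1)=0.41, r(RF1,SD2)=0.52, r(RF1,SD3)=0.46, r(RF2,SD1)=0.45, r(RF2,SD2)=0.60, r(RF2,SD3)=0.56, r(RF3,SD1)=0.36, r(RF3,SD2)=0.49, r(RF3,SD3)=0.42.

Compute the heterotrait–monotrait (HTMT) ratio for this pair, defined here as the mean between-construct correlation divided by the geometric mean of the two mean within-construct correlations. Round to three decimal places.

Mean heterotrait r = 4.27/9 = 0.4744.
Mean within-RF = 1.81/3 = 0.6033; mean within-SD = 1.76/3 = 0.5867.
Geometric mean = √(0.6033 × 0.5867) = 0.5949.
HTMT = 0.4744 / 0.5949 = 0.797.

0.797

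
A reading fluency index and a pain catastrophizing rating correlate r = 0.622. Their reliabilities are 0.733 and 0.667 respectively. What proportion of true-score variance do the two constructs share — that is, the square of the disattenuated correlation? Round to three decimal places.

Disattenuated r = 0.622 / √(0.733 × 0.667) = 0.622 / 0.6992 = 0.8896.
Shared true-score variance = 0.8896² = 0.7914 ≈ 0.791.

0.791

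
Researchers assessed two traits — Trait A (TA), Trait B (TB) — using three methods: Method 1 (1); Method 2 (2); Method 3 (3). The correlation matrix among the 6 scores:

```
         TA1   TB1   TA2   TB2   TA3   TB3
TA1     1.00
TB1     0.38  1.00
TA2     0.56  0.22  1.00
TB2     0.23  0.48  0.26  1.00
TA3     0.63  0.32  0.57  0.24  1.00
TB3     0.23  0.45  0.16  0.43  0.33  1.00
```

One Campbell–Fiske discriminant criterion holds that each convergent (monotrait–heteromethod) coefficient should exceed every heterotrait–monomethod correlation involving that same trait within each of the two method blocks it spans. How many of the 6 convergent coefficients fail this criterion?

Convergent coefficients and their comparison sets:
TA (methods 1·2): 0.56 vs {0.38, 0.26} → pass.
TA (methods 1·3): 0.63 vs {0.38, 0.33} → pass.
TA (methods 2·3): 0.57 vs {0.26, 0.33} → pass.
TB (methods 1·2): 0.48 vs {0.38, 0.26} → pass.
TB (methods 1·3): 0.45 vs {0.38, 0.33} → pass.
TB (methods 2·3): 0.43 vs {0.26, 0.33} → pass.
0 of 6 fail.

0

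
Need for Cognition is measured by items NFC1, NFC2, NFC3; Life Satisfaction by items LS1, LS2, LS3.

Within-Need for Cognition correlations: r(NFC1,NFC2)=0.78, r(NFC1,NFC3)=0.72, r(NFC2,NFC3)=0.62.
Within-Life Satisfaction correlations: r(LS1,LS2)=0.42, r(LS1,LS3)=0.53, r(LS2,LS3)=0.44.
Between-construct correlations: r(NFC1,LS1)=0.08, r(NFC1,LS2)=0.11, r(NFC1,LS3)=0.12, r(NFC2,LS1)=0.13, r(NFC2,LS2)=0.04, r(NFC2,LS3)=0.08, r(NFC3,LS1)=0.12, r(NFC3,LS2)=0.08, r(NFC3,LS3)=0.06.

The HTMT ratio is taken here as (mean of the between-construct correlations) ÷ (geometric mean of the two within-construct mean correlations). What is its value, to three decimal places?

0.159

Between-construct mean = 0.82/9 = 0.0911.
Mean within-NFC = 2.12/3 = 0.7067; mean within-LS = 1.39/3 = 0.4633.
Geometric mean = √(0.7067 × 0.4633) = 0.5722.
HTMT = 0.0911 / 0.5722 = 0.159.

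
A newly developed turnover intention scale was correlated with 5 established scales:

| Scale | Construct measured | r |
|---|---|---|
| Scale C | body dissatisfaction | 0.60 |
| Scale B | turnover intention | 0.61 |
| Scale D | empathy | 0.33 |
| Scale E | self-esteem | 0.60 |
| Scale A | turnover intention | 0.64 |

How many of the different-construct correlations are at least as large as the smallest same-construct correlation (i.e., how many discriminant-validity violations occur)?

Convergent (same construct = turnover intention): Scale B, Scale A.
Smallest convergent = 0.61. Discriminant values: 0.60, 0.33, 0.60; count ≥ 0.61 → 0.

0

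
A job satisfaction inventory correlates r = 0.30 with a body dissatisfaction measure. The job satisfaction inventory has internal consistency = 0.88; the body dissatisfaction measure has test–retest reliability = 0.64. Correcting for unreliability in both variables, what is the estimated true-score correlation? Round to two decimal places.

0.40

r_true = r_obs / √(r_xx · r_yy) = 0.30 / √(0.88 × 0.64) = 0.30 / √0.5632 = 0.30 / 0.7505 ≈ 0.40.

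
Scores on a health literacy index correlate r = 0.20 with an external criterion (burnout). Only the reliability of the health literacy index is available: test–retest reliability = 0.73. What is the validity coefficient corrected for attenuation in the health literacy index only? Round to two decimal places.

0.23

Single correction: r_c = r_obs / √r_xx = 0.20 / √0.73 = 0.20 / 0.8544 ≈ 0.23.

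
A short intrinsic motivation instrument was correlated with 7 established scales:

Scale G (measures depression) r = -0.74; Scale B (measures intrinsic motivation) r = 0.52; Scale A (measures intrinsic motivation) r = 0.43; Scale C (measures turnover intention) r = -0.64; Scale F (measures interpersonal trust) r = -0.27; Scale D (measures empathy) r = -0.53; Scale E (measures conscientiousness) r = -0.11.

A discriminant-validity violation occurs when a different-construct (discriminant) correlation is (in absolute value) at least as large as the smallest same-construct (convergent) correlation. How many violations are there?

Convergent (same construct = intrinsic motivation): Scale B, Scale A.
Smallest convergent = 0.43. Discriminant |r|: 0.74, 0.64, 0.27, 0.53, 0.11; count ≥ 0.43 → 3.

3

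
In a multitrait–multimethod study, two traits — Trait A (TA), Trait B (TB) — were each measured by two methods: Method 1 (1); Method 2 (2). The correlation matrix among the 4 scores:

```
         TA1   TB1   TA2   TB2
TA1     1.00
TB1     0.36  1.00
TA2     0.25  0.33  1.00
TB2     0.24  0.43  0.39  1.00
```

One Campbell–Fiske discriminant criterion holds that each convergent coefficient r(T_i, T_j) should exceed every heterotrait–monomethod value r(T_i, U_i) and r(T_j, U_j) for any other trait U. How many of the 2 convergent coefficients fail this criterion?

1

Convergent coefficients and their comparison sets:
TA (methods 1·2): 0.25 vs {0.36, 0.39} → fail.
TB (methods 1·2): 0.43 vs {0.36, 0.39} → pass.
1 of 2 fail.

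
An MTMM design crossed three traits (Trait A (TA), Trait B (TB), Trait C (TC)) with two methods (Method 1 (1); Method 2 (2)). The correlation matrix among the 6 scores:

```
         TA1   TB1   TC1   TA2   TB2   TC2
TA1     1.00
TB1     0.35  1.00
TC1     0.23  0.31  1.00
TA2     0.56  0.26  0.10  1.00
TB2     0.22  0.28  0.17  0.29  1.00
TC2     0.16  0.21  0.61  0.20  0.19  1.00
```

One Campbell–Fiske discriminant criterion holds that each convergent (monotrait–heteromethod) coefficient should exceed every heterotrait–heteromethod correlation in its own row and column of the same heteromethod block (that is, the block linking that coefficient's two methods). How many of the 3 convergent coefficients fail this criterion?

Each convergent coefficient versus the relevant comparison correlations:
TA (methods 1·2): 0.56 vs {0.22, 0.26, 0.16, 0.10} → pass.
TB (methods 1·2): 0.28 vs {0.26, 0.22, 0.21, 0.17} → pass.
TC (methods 1·2): 0.61 vs {0.10, 0.16, 0.17, 0.21} → pass.
0 of 3 fail.

0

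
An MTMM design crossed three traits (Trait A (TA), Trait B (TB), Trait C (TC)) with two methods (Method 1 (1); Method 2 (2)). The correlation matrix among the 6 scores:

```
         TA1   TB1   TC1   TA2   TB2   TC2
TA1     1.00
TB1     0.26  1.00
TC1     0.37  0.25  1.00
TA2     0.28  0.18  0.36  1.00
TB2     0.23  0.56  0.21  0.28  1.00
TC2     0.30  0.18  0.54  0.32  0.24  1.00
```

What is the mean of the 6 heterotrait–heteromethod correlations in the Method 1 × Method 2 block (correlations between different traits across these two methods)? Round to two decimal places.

0.24

HTHM values (method 1 × method 2): 0.23, 0.30, 0.18, 0.18, 0.36, 0.21; mean = 1.46/6 = 0.24.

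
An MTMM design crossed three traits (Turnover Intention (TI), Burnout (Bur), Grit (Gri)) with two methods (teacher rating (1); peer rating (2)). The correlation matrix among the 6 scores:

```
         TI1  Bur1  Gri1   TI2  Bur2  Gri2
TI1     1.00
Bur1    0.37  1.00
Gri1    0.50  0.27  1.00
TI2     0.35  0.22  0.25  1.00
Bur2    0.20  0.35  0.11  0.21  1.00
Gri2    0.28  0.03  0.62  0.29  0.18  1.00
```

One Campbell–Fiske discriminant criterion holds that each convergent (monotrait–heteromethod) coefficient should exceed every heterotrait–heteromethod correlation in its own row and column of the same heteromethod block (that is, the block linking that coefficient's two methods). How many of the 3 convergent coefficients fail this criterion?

Each convergent coefficient versus the relevant comparison correlations:
TI (methods 1·2): 0.35 vs {0.20, 0.22, 0.28, 0.25} → pass.
Bur (methods 1·2): 0.35 vs {0.22, 0.20, 0.03, 0.11} → pass.
Gri (methods 1·2): 0.62 vs {0.25, 0.28, 0.11, 0.03} → pass.
0 of 3 fail.

0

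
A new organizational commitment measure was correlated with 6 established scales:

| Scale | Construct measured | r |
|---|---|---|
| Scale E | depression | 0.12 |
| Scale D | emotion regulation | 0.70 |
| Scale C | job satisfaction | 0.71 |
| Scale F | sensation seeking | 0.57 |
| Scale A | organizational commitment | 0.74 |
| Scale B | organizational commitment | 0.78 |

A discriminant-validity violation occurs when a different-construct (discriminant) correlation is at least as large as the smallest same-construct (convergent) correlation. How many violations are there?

0

Convergent (same construct = organizational commitment): Scale A, Scale B.
Smallest convergent = 0.74. Discriminant values: 0.12, 0.70, 0.71, 0.57; count ≥ 0.74 → 0.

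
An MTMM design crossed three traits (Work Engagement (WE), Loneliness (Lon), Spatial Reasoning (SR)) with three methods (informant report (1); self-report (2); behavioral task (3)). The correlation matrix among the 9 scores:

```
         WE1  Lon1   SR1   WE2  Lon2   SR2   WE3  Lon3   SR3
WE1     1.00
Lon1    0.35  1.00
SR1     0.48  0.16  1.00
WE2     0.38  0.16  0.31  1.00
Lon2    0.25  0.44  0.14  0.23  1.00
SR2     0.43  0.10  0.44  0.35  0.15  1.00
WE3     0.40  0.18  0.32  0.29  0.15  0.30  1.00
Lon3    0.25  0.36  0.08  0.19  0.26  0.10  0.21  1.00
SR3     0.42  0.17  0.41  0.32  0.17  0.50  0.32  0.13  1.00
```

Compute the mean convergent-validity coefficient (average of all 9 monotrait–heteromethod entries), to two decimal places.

Convergent values: 0.38, 0.40, 0.29, 0.44, 0.36, 0.26, 0.44, 0.41, 0.50; mean = 3.48/9 = 0.39.

0.39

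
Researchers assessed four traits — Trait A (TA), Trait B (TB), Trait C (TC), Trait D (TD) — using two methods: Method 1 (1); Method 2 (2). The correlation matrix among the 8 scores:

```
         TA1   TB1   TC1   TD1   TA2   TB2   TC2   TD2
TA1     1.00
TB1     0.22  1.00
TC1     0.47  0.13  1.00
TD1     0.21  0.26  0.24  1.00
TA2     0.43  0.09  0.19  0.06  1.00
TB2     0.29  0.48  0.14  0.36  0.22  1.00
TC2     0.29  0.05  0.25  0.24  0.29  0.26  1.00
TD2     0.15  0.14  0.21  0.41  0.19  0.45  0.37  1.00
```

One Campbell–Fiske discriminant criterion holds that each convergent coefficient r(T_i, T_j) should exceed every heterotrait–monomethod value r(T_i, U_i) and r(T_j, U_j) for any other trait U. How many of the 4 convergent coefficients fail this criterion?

Convergent coefficients and their comparison sets:
TA (methods 1·2): 0.43 vs {0.22, 0.22, 0.47, 0.29, 0.21, 0.19} → fail.
TB (methods 1·2): 0.48 vs {0.22, 0.22, 0.13, 0.26, 0.26, 0.45} → pass.
TC (methods 1·2): 0.25 vs {0.47, 0.29, 0.13, 0.26, 0.24, 0.37} → fail.
TD (methods 1·2): 0.41 vs {0.21, 0.19, 0.26, 0.45, 0.24, 0.37} → fail.
3 of 4 fail.

3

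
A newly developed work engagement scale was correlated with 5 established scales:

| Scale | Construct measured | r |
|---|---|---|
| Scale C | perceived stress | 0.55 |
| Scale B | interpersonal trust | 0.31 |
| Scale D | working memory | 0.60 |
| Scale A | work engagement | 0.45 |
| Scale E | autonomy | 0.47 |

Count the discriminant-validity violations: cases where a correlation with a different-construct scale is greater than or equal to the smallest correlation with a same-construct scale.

3

Convergent (same construct = work engagement): Scale A.
Smallest convergent = 0.45. Discriminant values: 0.55, 0.31, 0.60, 0.47; count ≥ 0.45 → 3.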